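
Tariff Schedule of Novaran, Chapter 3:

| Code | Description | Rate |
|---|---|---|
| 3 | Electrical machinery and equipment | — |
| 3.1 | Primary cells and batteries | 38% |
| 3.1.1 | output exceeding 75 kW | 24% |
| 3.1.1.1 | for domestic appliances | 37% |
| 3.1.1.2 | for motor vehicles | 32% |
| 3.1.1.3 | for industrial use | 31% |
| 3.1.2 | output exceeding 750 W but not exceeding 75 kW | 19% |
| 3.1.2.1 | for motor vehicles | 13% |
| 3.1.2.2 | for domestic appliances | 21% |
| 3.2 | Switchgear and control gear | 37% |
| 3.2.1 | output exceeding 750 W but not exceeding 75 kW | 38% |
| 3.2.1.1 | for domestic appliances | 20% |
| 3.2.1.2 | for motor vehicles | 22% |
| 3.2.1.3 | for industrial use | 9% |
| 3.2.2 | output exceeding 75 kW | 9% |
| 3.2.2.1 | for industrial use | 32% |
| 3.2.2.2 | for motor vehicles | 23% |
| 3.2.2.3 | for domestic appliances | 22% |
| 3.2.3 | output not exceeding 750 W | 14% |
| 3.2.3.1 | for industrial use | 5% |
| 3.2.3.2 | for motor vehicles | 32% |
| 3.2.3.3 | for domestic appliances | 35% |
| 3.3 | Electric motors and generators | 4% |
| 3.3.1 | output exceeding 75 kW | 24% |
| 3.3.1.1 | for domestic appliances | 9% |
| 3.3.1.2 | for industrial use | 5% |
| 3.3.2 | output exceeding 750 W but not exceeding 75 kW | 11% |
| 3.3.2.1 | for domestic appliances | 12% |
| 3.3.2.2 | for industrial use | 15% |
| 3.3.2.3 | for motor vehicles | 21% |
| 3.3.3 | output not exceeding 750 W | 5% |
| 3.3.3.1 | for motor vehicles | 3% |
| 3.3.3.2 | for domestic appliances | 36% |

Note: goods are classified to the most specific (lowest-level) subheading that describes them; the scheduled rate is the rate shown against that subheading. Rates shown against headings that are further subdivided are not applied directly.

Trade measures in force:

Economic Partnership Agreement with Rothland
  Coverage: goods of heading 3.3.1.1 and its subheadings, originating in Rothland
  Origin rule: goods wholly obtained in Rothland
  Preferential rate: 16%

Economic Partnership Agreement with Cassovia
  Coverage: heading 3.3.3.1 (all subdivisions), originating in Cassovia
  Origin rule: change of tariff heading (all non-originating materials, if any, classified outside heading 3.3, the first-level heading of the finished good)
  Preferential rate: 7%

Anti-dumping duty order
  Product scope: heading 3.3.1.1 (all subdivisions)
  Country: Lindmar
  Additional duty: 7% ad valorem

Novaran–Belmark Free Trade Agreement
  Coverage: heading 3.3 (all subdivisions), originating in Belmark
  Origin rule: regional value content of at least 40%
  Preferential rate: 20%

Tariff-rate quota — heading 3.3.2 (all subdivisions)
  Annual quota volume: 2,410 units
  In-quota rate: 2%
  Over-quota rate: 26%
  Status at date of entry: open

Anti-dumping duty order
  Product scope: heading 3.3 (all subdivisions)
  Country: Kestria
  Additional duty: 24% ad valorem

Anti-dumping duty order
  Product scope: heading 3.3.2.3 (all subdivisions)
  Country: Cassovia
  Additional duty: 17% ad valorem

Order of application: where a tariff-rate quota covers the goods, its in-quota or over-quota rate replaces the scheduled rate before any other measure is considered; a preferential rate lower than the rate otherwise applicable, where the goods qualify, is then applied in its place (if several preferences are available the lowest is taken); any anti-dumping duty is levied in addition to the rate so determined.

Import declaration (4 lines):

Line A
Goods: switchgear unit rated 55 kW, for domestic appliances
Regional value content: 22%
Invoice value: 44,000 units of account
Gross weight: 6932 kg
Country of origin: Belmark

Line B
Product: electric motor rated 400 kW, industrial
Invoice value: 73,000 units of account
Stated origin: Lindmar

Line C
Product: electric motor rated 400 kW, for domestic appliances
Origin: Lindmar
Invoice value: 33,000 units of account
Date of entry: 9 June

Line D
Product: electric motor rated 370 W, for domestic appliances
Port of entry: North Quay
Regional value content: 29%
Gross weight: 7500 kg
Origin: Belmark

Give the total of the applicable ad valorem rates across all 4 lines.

77%

Line A: switchgear unit → 3.2; rated 55 kW → 3.2.1; for domestic appliances → 3.2.1.1. Scheduled 20%. Belmark agreement on 3.3: 3.2.1.1 not covered. → 20%.
Line B: electric motor → 3.3; rated 400 kW → 3.3.1; industrial → 3.3.1.2. Scheduled 5%. No special measure applies. → 5%.
Line C: electric motor → 3.3; rated 400 kW → 3.3.1; for domestic appliances → 3.3.1.1. Scheduled 9%. anti-dumping (Lindmar, 3.3.1.1): +7%; total 9% + 7% = 16%. → 16%.
Line D: electric motor → 3.3; rated 370 W → 3.3.3; for domestic appliances → 3.3.3.2. Scheduled 36%. Belmark agreement on 3.3: RVC < 40%. → 36%.
Sum: 20% + 5% + 16% + 36% = 77%.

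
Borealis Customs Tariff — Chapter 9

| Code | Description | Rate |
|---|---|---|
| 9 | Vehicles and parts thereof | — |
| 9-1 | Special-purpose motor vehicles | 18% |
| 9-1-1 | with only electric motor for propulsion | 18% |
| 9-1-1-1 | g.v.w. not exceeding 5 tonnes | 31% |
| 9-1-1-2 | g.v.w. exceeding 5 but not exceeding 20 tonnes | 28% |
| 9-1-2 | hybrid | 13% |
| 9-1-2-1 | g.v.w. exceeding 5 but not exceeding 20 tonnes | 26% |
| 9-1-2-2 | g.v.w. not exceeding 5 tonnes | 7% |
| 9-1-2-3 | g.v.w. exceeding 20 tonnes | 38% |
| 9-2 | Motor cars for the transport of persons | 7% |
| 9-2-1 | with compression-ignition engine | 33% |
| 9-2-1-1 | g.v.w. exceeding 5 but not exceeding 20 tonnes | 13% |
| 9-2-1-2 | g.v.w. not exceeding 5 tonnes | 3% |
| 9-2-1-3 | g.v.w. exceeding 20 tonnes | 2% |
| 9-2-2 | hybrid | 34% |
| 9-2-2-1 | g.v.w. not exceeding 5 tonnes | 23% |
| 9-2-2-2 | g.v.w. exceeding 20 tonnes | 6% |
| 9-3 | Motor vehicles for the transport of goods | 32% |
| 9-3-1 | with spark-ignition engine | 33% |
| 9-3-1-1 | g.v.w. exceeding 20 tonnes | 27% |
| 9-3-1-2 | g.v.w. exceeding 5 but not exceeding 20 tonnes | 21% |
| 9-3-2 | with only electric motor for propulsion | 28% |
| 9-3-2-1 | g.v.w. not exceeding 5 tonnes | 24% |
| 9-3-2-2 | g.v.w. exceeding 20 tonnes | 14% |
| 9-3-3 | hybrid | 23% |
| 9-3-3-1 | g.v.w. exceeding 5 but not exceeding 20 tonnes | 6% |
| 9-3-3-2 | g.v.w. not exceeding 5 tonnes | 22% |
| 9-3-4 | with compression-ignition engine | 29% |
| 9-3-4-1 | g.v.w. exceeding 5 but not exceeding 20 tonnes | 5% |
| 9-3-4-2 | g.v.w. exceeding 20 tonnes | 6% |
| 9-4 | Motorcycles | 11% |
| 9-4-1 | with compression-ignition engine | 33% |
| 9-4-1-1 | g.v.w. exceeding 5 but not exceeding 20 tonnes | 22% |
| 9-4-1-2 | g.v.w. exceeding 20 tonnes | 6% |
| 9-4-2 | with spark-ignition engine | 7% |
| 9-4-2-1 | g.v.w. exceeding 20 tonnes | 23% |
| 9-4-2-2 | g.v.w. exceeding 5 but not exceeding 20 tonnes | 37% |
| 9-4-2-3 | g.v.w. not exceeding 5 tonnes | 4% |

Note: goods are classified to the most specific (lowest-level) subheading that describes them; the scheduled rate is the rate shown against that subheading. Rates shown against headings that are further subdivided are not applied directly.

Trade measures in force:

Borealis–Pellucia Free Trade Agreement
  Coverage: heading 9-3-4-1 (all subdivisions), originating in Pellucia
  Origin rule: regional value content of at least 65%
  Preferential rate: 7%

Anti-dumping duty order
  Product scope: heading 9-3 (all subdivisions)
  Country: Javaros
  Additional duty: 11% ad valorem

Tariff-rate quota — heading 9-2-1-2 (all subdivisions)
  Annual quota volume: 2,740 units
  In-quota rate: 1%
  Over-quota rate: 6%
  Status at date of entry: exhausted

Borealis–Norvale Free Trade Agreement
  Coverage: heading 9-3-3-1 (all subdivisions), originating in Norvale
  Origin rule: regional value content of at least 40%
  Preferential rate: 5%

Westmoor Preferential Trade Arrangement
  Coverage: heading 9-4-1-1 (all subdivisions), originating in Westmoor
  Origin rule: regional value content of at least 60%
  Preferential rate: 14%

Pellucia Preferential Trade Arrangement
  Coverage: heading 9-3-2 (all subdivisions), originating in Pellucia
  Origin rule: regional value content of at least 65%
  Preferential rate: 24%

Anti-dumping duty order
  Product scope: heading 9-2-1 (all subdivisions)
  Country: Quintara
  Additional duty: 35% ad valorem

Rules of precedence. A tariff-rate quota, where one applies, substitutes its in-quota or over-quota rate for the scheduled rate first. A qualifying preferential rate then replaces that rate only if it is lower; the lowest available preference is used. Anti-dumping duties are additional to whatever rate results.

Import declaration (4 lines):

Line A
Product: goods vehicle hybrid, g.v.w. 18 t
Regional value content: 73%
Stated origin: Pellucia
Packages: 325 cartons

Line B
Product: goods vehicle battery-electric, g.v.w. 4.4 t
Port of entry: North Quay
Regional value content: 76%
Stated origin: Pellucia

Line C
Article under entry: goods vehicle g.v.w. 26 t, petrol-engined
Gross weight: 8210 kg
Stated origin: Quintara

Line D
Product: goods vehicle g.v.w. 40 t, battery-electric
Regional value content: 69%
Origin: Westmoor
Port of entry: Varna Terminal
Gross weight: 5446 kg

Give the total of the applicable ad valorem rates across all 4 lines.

Line A: goods vehicle → 9-3; hybrid → 9-3-3; g.v.w. 18 t → 9-3-3-1. Scheduled 6%. Pellucia agreement on 9-3-4-1: 9-3-3-1 not covered; Pellucia agreement on 9-3-2: 9-3-3-1 not covered. → 6%.
Line B: goods vehicle → 9-3; battery-electric → 9-3-2; g.v.w. 4.4 t → 9-3-2-1. Scheduled 24%. Pellucia agreement on 9-3-4-1: 9-3-2-1 not covered; Pellucia agreement on 9-3-2: RVC ≥ 65% → 24% available; preference 24% not lower than 24% → no reduction. → 24%.
Line C: goods vehicle → 9-3; petrol-engined → 9-3-1; g.v.w. 26 t → 9-3-1-1. Scheduled 27%. No special measure applies. → 27%.
Line D: goods vehicle → 9-3; battery-electric → 9-3-2; g.v.w. 40 t → 9-3-2-2. Scheduled 14%. Westmoor agreement on 9-4-1-1: 9-3-2-2 not covered. → 14%.
Sum: 6% + 24% + 27% + 14% = 71%.

71%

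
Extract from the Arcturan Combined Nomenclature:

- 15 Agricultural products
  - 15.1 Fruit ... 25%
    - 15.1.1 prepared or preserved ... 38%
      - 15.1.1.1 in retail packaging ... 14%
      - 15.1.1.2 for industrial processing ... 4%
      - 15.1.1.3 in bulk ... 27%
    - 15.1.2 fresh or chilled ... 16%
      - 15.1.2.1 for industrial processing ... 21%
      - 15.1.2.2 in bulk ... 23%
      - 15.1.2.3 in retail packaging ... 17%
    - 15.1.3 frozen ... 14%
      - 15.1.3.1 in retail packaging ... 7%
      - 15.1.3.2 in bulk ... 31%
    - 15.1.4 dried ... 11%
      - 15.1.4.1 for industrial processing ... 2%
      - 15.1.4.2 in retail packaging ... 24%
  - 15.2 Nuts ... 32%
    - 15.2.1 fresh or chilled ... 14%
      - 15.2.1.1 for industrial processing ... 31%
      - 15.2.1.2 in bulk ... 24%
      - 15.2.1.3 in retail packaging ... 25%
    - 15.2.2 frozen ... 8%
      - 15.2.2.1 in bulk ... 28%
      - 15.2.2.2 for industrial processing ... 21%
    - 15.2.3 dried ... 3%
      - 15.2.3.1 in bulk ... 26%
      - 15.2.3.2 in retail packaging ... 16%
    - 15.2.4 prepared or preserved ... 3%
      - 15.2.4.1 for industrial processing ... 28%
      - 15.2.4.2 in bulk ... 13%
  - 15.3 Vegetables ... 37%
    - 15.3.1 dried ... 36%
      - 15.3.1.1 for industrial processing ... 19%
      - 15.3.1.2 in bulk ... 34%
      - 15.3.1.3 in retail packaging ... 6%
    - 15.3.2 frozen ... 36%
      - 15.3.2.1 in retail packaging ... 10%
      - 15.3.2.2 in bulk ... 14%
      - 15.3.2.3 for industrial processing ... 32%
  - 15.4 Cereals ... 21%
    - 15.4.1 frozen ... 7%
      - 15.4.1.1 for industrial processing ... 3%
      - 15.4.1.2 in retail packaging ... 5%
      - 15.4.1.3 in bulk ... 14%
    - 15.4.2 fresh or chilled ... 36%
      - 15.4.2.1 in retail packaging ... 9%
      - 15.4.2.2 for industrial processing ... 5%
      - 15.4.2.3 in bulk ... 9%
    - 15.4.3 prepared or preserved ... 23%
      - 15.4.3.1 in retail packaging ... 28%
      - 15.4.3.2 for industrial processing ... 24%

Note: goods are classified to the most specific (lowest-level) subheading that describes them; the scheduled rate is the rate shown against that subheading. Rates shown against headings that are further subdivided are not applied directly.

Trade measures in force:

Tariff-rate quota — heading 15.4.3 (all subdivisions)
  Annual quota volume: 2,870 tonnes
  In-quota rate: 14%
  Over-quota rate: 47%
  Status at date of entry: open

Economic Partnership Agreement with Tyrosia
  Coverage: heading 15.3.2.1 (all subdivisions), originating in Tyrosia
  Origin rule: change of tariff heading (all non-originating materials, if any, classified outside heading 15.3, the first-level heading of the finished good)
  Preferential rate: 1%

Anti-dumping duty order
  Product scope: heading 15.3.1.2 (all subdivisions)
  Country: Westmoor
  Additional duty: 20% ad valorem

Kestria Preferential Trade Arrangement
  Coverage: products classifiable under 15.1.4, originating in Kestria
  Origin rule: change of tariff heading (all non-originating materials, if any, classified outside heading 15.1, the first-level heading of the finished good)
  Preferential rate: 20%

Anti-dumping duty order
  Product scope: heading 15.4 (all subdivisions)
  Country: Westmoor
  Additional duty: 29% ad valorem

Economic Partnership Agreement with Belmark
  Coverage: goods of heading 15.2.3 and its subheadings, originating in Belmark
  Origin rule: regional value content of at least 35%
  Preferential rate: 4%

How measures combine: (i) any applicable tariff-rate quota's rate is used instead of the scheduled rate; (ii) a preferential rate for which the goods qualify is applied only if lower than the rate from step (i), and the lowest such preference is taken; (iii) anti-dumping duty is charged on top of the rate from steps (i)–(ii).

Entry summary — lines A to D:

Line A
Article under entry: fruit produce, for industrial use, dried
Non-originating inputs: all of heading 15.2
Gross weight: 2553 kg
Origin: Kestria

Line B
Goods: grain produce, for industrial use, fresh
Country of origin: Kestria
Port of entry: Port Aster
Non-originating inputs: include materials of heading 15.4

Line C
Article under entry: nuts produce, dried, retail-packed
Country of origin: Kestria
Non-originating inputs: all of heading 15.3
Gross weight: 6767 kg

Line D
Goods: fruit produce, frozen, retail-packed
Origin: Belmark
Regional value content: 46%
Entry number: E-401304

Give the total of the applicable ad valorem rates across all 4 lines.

30%

Line A: fruit → 15.1; dried → 15.1.4; for industrial use → 15.1.4.1. Scheduled 2%. Kestria agreement on 15.1.4: CTH met → 20% available; preference 20% not lower than 2% → no reduction. → 2%.
Line B: grain → 15.4; fresh → 15.4.2; for industrial use → 15.4.2.2. Scheduled 5%. Kestria agreement on 15.1.4: 15.4.2.2 not covered. → 5%.
Line C: nuts → 15.2; dried → 15.2.3; retail-packed → 15.2.3.2. Scheduled 16%. Kestria agreement on 15.1.4: 15.2.3.2 not covered. → 16%.
Line D: fruit → 15.1; frozen → 15.1.3; retail-packed → 15.1.3.1. Scheduled 7%. Belmark agreement on 15.2.3: 15.1.3.1 not covered. → 7%.
Sum: 2% + 5% + 16% + 7% = 30%.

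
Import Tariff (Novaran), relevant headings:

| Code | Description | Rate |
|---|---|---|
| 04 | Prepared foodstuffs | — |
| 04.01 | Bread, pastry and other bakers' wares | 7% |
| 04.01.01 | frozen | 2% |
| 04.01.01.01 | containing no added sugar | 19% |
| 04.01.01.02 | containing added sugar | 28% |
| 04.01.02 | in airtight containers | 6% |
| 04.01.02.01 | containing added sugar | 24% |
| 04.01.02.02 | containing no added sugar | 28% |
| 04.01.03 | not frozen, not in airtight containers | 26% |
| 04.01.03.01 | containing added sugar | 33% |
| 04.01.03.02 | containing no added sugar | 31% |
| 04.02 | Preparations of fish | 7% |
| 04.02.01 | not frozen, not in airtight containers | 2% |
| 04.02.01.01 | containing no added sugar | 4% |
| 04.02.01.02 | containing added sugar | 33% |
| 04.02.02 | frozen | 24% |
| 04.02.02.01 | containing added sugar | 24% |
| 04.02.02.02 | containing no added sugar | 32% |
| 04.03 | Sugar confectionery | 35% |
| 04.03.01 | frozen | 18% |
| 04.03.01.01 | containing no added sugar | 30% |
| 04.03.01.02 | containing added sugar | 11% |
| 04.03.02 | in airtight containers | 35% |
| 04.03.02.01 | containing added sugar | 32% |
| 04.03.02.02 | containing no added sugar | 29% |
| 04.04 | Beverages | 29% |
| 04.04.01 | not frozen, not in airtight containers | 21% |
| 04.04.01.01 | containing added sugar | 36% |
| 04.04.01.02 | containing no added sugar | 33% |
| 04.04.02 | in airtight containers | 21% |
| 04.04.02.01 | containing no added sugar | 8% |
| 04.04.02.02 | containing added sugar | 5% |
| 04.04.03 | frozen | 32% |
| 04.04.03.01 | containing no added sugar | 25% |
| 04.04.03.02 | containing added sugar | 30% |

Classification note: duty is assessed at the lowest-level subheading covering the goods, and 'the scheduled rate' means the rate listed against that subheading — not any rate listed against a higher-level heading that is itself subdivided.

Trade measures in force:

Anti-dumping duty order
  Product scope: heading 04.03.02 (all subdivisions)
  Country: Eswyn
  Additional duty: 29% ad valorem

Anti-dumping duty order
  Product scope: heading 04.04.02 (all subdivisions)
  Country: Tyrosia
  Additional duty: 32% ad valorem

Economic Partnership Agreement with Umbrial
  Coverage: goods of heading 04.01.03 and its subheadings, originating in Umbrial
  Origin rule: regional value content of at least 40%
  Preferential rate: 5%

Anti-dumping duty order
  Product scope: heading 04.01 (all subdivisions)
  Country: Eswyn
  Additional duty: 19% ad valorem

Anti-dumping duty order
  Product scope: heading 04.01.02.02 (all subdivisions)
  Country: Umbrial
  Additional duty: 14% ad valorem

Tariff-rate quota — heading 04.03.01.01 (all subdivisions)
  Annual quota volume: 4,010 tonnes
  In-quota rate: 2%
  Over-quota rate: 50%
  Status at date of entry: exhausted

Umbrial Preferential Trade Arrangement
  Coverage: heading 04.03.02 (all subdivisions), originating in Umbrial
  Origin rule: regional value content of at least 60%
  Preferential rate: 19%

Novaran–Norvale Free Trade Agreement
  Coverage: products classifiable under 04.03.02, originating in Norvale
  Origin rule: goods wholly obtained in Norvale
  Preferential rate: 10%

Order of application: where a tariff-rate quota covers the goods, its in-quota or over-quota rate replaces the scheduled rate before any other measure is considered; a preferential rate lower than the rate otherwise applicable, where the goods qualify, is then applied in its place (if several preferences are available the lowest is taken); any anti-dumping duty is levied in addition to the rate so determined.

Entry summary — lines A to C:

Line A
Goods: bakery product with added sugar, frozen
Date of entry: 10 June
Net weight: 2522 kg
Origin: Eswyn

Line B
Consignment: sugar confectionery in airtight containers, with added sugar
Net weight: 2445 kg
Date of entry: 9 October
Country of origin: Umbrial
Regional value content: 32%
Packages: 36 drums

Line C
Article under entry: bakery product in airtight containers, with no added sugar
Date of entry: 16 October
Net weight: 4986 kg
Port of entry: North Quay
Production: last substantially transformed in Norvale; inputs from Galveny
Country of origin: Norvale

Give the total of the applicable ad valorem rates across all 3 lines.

Line A: bakery product → 04.01; frozen → 04.01.01; with added sugar → 04.01.01.02. Scheduled 28%. anti-dumping (Eswyn, 04.01): +19%; total 28% + 19% = 47%. → 47%.
Line B: sugar confectionery → 04.03; in airtight containers → 04.03.02; with added sugar → 04.03.02.01. Scheduled 32%. Umbrial agreement on 04.01.03: 04.03.02.01 not covered; Umbrial agreement on 04.03.02: RVC < 60%. → 32%.
Line C: bakery product → 04.01; in airtight containers → 04.01.02; with no added sugar → 04.01.02.02. Scheduled 28%. Norvale agreement on 04.03.02: 04.01.02.02 not covered. → 28%.
Sum: 47% + 32% + 28% = 107%.

107%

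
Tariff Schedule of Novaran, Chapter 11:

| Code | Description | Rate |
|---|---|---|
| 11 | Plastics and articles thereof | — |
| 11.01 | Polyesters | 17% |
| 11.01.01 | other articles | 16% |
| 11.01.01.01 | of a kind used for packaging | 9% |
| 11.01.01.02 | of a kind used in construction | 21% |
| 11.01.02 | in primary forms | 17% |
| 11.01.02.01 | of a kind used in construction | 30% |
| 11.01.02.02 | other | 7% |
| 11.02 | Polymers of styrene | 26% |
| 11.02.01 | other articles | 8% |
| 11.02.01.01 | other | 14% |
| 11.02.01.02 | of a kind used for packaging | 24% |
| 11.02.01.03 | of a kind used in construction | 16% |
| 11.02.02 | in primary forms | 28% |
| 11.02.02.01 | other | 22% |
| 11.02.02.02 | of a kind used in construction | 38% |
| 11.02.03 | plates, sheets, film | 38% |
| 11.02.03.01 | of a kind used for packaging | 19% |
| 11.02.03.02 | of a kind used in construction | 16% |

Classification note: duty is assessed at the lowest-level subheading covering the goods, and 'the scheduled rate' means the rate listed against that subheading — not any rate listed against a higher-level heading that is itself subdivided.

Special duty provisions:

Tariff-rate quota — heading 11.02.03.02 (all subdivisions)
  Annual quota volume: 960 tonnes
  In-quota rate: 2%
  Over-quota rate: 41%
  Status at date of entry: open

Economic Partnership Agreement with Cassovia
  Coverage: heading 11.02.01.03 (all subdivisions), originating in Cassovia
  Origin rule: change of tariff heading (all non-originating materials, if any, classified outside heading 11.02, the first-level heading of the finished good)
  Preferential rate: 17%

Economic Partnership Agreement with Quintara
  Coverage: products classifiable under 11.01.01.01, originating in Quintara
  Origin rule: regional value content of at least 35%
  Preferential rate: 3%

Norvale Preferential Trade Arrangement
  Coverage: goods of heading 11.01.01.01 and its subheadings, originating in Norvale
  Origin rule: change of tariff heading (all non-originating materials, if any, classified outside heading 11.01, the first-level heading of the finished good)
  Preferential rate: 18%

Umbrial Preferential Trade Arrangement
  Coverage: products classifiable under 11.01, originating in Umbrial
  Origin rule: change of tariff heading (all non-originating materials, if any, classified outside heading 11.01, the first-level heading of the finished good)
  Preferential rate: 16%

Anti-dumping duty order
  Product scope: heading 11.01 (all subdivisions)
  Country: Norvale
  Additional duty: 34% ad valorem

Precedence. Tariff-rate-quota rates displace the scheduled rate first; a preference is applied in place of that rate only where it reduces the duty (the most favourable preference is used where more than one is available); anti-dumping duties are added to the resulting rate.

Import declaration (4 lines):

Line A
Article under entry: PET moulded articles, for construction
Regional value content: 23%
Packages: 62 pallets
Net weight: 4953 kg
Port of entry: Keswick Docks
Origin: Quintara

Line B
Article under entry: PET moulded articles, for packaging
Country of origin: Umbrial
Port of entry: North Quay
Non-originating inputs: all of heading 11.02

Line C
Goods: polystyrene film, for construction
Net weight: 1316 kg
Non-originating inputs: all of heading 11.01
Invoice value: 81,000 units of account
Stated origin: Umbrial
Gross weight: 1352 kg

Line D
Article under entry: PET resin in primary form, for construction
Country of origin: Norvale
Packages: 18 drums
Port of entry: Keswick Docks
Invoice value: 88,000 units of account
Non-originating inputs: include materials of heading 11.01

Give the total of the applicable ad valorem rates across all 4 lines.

96%

Line A: PET → 11.01; moulded articles → 11.01.01; for construction → 11.01.01.02. Scheduled 21%. Quintara agreement on 11.01.01.01: 11.01.01.02 not covered. → 21%.
Line B: PET → 11.01; moulded articles → 11.01.01; for packaging → 11.01.01.01. Scheduled 9%. Umbrial agreement on 11.01: CTH met → 16% available; preference 16% not lower than 9% → no reduction. → 9%.
Line C: polystyrene → 11.02; film → 11.02.03; for construction → 11.02.03.02. Scheduled 16%. quota on 11.02.03.02 open → in-quota 2%; Umbrial agreement on 11.01: 11.02.03.02 not covered. → 2%.
Line D: PET → 11.01; resin in primary form → 11.01.02; for construction → 11.01.02.01. Scheduled 30%. Norvale agreement on 11.01.01.01: 11.01.02.01 not covered; anti-dumping (Norvale, 11.01): +34%; total 30% + 34% = 64%. → 64%.
Sum: 21% + 9% + 2% + 64% = 96%.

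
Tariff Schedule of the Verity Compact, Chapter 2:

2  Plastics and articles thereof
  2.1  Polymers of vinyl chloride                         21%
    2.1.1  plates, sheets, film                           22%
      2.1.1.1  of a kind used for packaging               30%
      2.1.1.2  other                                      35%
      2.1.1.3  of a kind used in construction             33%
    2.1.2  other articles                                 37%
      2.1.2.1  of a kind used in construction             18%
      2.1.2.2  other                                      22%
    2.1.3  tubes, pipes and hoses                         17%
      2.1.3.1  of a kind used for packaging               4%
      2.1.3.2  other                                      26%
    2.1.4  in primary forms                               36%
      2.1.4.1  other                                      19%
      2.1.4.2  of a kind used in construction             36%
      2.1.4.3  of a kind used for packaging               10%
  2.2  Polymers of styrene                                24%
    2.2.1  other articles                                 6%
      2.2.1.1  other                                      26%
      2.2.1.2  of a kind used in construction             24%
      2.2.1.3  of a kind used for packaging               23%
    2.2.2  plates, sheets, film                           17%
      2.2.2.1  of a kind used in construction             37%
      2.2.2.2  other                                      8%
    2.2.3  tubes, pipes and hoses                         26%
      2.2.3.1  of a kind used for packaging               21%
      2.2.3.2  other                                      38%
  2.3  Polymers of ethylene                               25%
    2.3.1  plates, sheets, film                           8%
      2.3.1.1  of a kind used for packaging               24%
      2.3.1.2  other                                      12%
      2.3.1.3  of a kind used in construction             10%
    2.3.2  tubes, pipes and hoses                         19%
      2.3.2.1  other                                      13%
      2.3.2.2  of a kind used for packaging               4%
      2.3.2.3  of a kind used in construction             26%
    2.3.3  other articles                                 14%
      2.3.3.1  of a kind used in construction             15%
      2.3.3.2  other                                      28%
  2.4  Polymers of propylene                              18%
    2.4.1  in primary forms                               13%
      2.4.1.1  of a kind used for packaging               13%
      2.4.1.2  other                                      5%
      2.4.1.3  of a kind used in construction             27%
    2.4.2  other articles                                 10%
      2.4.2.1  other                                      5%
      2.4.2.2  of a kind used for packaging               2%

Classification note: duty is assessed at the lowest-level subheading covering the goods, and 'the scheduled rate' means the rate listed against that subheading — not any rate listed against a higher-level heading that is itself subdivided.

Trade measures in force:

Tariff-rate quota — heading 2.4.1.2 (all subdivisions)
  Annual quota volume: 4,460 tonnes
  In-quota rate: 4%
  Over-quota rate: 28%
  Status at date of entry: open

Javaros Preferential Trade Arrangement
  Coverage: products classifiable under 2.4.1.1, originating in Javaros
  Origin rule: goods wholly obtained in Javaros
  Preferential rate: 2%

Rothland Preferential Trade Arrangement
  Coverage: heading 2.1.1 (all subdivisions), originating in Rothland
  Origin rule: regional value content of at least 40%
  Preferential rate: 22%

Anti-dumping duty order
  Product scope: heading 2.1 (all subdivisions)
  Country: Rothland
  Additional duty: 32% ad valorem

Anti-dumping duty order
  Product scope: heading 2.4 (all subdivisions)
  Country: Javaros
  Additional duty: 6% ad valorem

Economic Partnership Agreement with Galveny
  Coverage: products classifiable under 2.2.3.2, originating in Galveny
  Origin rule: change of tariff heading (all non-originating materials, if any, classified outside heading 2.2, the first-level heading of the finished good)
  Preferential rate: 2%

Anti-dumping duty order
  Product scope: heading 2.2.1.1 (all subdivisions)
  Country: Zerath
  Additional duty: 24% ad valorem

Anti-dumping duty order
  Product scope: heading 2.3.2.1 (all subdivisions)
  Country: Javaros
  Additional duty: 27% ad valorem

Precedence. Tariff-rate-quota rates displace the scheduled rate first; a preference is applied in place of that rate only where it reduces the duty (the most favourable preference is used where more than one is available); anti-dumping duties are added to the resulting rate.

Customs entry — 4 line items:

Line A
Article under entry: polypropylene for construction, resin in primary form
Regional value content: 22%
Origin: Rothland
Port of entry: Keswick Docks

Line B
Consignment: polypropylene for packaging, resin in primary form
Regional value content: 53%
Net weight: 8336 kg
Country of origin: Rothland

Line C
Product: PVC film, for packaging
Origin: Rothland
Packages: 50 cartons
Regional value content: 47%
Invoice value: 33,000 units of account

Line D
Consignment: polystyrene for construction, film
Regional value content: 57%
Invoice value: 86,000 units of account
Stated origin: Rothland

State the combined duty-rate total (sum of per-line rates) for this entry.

131%

Line A: polypropylene → 2.4; resin in primary form → 2.4.1; for construction → 2.4.1.3. Scheduled 27%. Rothland agreement on 2.1.1: 2.4.1.3 not covered. → 27%.
Line B: polypropylene → 2.4; resin in primary form → 2.4.1; for packaging → 2.4.1.1. Scheduled 13%. Rothland agreement on 2.1.1: 2.4.1.1 not covered. → 13%.
Line C: PVC → 2.1; film → 2.1.1; for packaging → 2.1.1.1. Scheduled 30%. Rothland agreement on 2.1.1: RVC ≥ 40% → 22% available; preferential 22%; anti-dumping (Rothland, 2.1): +32%; total 22% + 32% = 54%. → 54%.
Line D: polystyrene → 2.2; film → 2.2.2; for construction → 2.2.2.1. Scheduled 37%. Rothland agreement on 2.1.1: 2.2.2.1 not covered. → 37%.
Sum: 27% + 13% + 54% + 37% = 131%.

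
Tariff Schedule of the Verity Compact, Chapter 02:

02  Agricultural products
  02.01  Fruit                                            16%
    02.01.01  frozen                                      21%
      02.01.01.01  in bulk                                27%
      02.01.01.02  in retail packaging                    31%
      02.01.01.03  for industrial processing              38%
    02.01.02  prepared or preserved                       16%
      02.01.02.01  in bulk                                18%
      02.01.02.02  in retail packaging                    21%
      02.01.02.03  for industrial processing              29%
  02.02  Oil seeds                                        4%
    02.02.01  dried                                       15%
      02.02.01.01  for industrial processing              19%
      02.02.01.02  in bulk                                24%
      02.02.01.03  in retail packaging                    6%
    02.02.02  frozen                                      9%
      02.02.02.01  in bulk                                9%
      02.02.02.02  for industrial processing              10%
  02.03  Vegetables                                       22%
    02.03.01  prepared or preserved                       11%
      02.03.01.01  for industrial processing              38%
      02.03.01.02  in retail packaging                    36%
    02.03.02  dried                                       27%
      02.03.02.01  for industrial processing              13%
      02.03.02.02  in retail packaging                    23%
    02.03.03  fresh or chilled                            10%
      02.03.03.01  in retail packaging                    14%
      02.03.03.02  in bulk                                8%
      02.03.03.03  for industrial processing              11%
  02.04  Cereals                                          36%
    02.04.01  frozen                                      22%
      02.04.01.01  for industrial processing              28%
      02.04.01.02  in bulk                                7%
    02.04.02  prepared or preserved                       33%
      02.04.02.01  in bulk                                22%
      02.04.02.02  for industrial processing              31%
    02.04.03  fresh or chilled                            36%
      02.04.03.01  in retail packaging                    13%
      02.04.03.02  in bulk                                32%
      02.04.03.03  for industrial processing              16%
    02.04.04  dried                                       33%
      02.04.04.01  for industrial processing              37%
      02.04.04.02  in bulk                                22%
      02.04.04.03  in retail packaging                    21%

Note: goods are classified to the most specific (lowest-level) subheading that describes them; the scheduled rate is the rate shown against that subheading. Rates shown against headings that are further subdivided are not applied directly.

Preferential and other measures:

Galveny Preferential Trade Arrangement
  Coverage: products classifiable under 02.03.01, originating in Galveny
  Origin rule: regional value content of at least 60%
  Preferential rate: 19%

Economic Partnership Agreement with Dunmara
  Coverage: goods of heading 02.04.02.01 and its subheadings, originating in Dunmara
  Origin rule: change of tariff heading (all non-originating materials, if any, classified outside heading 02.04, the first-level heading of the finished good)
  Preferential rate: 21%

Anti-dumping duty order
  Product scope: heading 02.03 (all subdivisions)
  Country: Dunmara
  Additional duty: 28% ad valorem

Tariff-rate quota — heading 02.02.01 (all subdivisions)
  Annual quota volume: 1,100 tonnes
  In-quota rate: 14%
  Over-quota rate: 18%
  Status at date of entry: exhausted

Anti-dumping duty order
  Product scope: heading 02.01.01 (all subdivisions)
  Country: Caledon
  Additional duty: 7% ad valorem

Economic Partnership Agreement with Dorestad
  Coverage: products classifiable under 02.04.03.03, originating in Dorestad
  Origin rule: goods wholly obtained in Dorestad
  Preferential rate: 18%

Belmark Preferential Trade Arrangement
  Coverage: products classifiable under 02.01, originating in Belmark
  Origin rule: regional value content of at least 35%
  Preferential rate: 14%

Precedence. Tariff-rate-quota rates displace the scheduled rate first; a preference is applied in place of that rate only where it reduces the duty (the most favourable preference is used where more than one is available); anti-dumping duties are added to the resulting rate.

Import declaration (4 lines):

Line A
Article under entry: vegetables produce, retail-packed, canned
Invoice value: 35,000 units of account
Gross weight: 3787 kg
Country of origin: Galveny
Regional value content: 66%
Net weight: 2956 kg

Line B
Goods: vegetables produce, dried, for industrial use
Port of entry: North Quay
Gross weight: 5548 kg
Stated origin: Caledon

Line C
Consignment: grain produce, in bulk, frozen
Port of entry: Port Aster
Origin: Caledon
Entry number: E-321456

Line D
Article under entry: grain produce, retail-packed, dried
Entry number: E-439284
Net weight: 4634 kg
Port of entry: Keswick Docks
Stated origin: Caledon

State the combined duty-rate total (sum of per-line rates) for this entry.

Line A: vegetables → 02.03; canned → 02.03.01; retail-packed → 02.03.01.02. Scheduled 36%. Galveny agreement on 02.03.01: RVC ≥ 60% → 19% available; preferential 19%. → 19%.
Line B: vegetables → 02.03; dried → 02.03.02; for industrial use → 02.03.02.01. Scheduled 13%. No special measure applies. → 13%.
Line C: grain → 02.04; frozen → 02.04.01; in bulk → 02.04.01.02. Scheduled 7%. No special measure applies. → 7%.
Line D: grain → 02.04; dried → 02.04.04; retail-packed → 02.04.04.03. Scheduled 21%. No special measure applies. → 21%.
Sum: 19% + 13% + 7% + 21% = 60%.

60%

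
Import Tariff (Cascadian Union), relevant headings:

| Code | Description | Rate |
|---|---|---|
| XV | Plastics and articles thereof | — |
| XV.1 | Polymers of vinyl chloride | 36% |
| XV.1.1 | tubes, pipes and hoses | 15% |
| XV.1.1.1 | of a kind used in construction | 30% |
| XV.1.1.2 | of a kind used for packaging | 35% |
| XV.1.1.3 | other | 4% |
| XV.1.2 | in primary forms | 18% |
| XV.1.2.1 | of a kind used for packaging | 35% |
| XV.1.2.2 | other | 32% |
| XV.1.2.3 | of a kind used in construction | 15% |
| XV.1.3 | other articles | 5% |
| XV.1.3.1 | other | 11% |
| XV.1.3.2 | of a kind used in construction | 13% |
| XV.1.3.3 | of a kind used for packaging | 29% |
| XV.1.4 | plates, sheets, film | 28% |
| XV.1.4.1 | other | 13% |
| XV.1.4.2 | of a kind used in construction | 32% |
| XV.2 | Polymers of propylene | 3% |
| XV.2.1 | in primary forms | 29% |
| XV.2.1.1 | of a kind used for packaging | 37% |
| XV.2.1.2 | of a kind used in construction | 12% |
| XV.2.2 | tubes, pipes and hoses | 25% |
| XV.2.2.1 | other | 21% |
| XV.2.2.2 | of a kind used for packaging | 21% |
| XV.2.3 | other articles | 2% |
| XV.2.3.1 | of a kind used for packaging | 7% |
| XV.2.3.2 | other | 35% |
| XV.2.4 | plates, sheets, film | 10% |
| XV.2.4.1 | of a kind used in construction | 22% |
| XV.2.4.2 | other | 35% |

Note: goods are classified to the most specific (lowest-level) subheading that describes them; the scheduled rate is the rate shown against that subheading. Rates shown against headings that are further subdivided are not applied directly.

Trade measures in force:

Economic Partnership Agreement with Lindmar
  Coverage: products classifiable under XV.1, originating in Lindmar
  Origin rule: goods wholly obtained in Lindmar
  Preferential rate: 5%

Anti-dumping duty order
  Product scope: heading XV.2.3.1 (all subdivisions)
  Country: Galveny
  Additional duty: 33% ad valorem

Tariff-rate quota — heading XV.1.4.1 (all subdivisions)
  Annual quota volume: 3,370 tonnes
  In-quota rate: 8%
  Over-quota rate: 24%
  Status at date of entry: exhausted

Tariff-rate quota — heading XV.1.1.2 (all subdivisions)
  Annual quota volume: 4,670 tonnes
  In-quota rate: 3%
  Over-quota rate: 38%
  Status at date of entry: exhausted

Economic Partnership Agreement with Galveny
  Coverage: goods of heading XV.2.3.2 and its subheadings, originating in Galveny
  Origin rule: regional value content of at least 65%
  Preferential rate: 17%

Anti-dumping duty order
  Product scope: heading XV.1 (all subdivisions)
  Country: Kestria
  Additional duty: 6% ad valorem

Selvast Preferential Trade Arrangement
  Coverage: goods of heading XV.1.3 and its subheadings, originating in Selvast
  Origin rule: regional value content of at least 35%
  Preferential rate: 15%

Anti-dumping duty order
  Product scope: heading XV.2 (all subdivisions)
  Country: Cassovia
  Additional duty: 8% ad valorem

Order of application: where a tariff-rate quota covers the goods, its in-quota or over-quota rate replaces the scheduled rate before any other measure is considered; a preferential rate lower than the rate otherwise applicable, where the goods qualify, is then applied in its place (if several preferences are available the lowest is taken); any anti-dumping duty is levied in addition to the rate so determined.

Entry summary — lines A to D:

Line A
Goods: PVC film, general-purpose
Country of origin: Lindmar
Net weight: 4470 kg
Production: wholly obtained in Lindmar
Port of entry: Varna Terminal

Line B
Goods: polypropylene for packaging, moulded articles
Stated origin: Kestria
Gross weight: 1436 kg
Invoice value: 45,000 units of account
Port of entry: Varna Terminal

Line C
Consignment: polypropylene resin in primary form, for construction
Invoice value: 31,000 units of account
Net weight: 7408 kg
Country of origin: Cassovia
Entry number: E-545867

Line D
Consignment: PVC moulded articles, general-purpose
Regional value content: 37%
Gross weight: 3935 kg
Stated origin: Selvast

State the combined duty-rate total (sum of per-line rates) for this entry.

Line A: PVC → XV.1; film → XV.1.4; general-purpose → XV.1.4.1. Scheduled 13%. quota on XV.1.4.1 exhausted → over-quota 24%; Lindmar agreement on XV.1: wholly obtained → 5% available; preferential 5%. → 5%.
Line B: polypropylene → XV.2; moulded articles → XV.2.3; for packaging → XV.2.3.1. Scheduled 7%. No special measure applies. → 7%.
Line C: polypropylene → XV.2; resin in primary form → XV.2.1; for construction → XV.2.1.2. Scheduled 12%. anti-dumping (Cassovia, XV.2): +8%; total 12% + 8% = 20%. → 20%.
Line D: PVC → XV.1; moulded articles → XV.1.3; general-purpose → XV.1.3.1. Scheduled 11%. Selvast agreement on XV.1.3: RVC ≥ 35% → 15% available; preference 15% not lower than 11% → no reduction. → 11%.
Sum: 5% + 7% + 20% + 11% = 43%.

43%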